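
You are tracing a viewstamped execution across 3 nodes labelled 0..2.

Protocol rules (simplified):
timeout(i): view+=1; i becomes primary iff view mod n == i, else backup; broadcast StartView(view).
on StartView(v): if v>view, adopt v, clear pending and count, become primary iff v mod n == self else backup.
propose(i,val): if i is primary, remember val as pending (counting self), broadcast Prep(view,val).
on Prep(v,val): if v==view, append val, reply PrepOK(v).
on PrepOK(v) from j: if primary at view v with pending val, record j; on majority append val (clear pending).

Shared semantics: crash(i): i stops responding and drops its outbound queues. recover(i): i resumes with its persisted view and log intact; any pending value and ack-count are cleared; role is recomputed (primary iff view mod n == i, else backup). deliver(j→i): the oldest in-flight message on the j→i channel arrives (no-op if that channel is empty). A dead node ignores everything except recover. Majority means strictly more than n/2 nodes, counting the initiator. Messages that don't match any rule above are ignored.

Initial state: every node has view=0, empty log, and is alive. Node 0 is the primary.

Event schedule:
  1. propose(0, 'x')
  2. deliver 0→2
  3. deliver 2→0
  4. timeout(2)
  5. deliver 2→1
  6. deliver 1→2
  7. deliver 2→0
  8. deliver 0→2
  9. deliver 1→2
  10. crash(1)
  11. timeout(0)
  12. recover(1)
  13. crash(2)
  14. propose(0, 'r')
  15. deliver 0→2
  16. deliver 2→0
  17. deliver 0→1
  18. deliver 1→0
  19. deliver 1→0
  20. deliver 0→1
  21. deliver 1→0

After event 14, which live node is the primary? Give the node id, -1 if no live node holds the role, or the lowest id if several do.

[1] propose(0,'x') → ∅
[2] deliver 0→2 → N2(back v0 [x])
[3] deliver 2→0 → N0(prim v0 [x])
[4] timeout(2) → N2(back v1 [x])
[5] deliver 2→1 → N1(prim v1 [-])
[6] deliver 1→2 → ∅
[7] deliver 2→0 → N0(back v1 [x])
[8] deliver 0→2 → ∅
[9] deliver 1→2 → ∅
[10] crash(1) → N1(✗prim v1 [-])
[11] timeout(0) → N0(back v2 [x])
[12] recover(1) → N1(prim v1 [-])
[13] crash(2) → N2(✗back v1 [x])
[14] propose(0,'r') → ∅

1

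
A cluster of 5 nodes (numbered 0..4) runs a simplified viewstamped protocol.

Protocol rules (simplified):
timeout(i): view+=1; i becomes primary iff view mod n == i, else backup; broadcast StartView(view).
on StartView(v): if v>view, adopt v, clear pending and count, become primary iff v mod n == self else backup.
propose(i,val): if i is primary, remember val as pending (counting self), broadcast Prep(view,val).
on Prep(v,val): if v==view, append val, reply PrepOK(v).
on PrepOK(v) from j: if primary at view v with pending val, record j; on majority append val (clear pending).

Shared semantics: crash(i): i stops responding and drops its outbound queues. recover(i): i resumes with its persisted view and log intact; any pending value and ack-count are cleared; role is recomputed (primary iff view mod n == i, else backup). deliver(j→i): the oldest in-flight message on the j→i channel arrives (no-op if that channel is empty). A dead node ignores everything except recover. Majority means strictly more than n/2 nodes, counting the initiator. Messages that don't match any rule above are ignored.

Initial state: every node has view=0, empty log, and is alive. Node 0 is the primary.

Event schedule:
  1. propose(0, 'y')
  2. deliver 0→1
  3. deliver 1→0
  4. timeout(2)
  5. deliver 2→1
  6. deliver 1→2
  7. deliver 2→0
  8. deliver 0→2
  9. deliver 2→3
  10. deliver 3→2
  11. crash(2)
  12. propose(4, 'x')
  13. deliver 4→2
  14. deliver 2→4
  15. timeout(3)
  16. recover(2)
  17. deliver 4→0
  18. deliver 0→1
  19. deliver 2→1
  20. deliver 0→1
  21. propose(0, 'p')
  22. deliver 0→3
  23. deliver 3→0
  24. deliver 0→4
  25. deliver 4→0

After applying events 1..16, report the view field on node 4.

0

after 1 — propose(0,'y'): ·
after 2 — deliver 0→1: n1:back/v0/[y]
after 3 — deliver 1→0: ·
after 4 — timeout(2): n2:back/v1/[-]
after 5 — deliver 2→1: n1:prim/v1/[y]
after 6 — deliver 1→2: ·
after 7 — deliver 2→0: n0:back/v1/[-]
after 8 — deliver 0→2: ·
after 9 — deliver 2→3: n3:back/v1/[-]
after 10 — deliver 3→2: ·
after 11 — crash(2): n2:✗back/v1/[-]
after 12 — propose(4,'x'): ·
after 13 — deliver 4→2: ·
after 14 — deliver 2→4: ·
after 15 — timeout(3): n3:back/v2/[-]
after 16 — recover(2): n2:back/v1/[-]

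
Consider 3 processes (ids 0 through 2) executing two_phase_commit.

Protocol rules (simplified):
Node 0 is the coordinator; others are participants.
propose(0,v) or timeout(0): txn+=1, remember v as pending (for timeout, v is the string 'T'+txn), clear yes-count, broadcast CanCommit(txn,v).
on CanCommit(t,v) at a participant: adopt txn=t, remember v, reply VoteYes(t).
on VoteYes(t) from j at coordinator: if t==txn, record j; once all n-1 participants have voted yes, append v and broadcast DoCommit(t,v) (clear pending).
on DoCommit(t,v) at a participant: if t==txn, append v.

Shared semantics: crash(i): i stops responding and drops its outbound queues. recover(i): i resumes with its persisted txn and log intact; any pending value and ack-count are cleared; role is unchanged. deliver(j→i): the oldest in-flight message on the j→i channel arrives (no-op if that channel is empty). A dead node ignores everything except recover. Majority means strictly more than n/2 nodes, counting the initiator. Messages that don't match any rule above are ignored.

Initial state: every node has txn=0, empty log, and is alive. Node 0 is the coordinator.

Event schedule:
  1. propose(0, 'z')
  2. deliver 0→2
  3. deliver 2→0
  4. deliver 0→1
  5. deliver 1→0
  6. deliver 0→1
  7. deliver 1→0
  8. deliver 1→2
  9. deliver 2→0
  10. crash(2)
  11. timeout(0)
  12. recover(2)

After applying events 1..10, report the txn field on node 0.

1

step 1 propose(0,'z'): 0={coor,t=1,log=-}
step 2 deliver 0→2: 2={part,t=1,log=-}
step 3 deliver 2→0: —
step 4 deliver 0→1: 1={part,t=1,log=-}
step 5 deliver 1→0: 0={coor,t=1,log=z}
step 6 deliver 0→1: 1={part,t=1,log=z}
step 7 deliver 1→0: —
step 8 deliver 1→2: —
step 9 deliver 2→0: —
step 10 crash(2): 2={✗part,t=1,log=-}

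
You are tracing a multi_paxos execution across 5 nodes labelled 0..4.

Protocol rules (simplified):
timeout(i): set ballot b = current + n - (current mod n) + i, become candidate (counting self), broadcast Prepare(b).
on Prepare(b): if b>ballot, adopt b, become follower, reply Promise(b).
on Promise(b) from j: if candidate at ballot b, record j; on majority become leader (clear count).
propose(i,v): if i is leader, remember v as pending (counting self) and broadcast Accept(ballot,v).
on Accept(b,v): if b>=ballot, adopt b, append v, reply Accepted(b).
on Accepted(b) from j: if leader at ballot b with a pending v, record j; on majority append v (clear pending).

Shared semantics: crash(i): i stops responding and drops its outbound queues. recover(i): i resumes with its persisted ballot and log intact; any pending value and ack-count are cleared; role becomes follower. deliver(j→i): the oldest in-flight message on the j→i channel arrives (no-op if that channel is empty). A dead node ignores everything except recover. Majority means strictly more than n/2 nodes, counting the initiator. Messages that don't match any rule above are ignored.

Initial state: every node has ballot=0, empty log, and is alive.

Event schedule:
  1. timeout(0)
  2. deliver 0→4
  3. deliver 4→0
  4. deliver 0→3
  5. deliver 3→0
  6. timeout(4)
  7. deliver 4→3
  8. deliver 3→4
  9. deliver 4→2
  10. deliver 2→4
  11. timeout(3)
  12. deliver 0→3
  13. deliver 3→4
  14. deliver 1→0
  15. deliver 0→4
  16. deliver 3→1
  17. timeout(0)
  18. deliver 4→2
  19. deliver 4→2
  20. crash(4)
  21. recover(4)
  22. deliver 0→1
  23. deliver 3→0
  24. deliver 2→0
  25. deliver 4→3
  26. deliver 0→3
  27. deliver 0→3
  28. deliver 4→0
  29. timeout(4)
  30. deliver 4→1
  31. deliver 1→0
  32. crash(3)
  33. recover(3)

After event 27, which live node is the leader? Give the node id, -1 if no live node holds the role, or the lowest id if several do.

1. timeout(0):  <0:cand b5 ->
2. deliver 0→4:  <4:foll b5 ->
3. deliver 4→0:  nop
4. deliver 0→3:  <3:foll b5 ->
5. deliver 3→0:  <0:lead b5 ->
6. timeout(4):  <4:cand b14 ->
7. deliver 4→3:  <3:foll b14 ->
8. deliver 3→4:  nop
9. deliver 4→2:  <2:foll b14 ->
10. deliver 2→4:  <4:lead b14 ->
11. timeout(3):  <3:cand b18 ->
12. deliver 0→3:  nop
13. deliver 3→4:  <4:foll b18 ->
14. deliver 1→0:  nop
15. deliver 0→4:  nop
16. deliver 3→1:  <1:foll b18 ->
17. timeout(0):  <0:cand b10 ->
18. deliver 4→2:  nop
19. deliver 4→2:  nop
20. crash(4):  <4:✗foll b18 ->
21. recover(4):  <4:foll b18 ->
22. deliver 0→1:  nop
23. deliver 3→0:  <0:foll b18 ->
24. deliver 2→0:  nop
25. deliver 4→3:  nop
26. deliver 0→3:  nop
27. deliver 0→3:  nop

-1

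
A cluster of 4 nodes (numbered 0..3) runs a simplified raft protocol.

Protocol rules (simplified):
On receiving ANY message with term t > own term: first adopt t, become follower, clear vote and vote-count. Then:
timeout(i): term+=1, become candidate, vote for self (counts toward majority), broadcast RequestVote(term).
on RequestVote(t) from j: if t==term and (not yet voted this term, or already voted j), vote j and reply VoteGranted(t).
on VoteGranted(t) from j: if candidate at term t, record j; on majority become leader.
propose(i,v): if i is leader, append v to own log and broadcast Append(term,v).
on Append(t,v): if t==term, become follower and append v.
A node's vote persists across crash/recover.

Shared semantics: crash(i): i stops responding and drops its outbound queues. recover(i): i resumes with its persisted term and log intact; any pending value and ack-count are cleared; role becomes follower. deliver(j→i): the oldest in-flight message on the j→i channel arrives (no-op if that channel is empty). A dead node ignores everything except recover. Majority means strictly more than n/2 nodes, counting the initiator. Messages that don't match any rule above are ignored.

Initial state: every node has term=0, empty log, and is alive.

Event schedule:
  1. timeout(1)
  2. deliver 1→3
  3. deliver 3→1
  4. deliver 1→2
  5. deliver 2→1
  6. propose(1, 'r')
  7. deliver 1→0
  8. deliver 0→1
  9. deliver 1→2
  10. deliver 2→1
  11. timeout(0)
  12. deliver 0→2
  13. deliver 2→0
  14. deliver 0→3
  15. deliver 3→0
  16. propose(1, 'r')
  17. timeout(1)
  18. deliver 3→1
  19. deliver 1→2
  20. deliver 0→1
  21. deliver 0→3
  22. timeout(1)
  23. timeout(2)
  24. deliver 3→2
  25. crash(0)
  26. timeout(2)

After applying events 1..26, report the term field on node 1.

3

1. timeout(1):  <1:cand t1 ->
2. deliver 1→3:  <3:foll t1 ->
3. deliver 3→1:  nop
4. deliver 1→2:  <2:foll t1 ->
5. deliver 2→1:  <1:lead t1 ->
6. propose(1,'r'):  <1:lead t1 r>
7. deliver 1→0:  <0:foll t1 ->
8. deliver 0→1:  nop
9. deliver 1→2:  <2:foll t1 r>
10. deliver 2→1:  nop
11. timeout(0):  <0:cand t2 ->
12. deliver 0→2:  <2:foll t2 r>
13. deliver 2→0:  nop
14. deliver 0→3:  <3:foll t2 ->
15. deliver 3→0:  <0:lead t2 ->
16. propose(1,'r'):  <1:lead t1 r,r>
17. timeout(1):  <1:cand t2 r,r>
18. deliver 3→1:  nop
19. deliver 1→2:  nop
20. deliver 0→1:  nop
21. deliver 0→3:  nop
22. timeout(1):  <1:cand t3 r,r>
23. timeout(2):  <2:cand t3 r>
24. deliver 3→2:  nop
25. crash(0):  <0:✗lead t2 ->
26. timeout(2):  <2:cand t4 r>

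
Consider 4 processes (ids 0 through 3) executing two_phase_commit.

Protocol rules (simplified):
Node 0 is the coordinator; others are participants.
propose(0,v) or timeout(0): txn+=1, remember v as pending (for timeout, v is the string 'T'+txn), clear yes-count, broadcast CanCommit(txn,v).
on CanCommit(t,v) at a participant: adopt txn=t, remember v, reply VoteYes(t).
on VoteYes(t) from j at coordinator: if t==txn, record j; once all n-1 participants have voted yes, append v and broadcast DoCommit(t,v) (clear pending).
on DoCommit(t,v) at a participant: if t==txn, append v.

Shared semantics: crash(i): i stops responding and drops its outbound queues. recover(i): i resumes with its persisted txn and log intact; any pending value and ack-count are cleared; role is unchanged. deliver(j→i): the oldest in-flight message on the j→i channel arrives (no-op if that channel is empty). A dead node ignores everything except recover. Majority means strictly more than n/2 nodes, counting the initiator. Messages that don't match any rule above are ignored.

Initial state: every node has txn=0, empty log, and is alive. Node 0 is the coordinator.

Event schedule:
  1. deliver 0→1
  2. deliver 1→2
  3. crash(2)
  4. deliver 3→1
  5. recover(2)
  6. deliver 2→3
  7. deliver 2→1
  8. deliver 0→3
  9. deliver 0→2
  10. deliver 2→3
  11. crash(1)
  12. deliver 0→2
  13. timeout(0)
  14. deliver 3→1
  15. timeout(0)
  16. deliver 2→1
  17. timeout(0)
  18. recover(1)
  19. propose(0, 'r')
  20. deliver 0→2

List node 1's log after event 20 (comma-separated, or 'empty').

1. deliver 0→1:  nop
2. deliver 1→2:  nop
3. crash(2):  <2:✗part t0 ->
4. deliver 3→1:  nop
5. recover(2):  <2:part t0 ->
6. deliver 2→3:  nop
7. deliver 2→1:  nop
8. deliver 0→3:  nop
9. deliver 0→2:  nop
10. deliver 2→3:  nop
11. crash(1):  <1:✗part t0 ->
12. deliver 0→2:  nop
13. timeout(0):  <0:coor t1 ->
14. deliver 3→1:  nop
15. timeout(0):  <0:coor t2 ->
16. deliver 2→1:  nop
17. timeout(0):  <0:coor t3 ->
18. recover(1):  <1:part t0 ->
19. propose(0,'r'):  <0:coor t4 ->
20. deliver 0→2:  <2:part t1 ->

empty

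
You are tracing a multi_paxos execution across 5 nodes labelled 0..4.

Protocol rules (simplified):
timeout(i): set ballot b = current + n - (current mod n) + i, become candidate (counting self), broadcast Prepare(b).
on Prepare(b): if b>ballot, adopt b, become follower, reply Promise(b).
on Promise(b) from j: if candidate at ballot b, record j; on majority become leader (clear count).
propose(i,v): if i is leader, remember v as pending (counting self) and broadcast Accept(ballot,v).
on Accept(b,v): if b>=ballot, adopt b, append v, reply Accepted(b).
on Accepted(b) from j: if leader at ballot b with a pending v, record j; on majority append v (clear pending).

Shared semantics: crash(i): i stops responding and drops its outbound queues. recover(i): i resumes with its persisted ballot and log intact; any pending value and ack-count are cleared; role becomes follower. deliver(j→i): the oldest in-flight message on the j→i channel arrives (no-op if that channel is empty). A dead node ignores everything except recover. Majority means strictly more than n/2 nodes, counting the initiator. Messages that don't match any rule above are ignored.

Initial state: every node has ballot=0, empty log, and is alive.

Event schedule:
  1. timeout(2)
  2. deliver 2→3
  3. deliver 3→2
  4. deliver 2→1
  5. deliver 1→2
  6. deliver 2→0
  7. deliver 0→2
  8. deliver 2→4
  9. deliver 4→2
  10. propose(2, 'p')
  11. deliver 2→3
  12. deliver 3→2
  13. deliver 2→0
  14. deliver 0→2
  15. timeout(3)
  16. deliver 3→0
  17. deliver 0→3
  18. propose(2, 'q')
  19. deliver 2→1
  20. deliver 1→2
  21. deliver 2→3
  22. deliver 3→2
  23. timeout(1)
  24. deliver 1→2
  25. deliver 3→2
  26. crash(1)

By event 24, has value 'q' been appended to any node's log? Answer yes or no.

no

e1 timeout(2): 2[cand,b=7,-]
e2 deliver 2→3: 3[foll,b=7,-]
e3 deliver 3→2: ·
e4 deliver 2→1: 1[foll,b=7,-]
e5 deliver 1→2: 2[lead,b=7,-]
e6 deliver 2→0: 0[foll,b=7,-]
e7 deliver 0→2: ·
e8 deliver 2→4: 4[foll,b=7,-]
e9 deliver 4→2: ·
e10 propose(2,'p'): ·
e11 deliver 2→3: 3[foll,b=7,p]
e12 deliver 3→2: ·
e13 deliver 2→0: 0[foll,b=7,p]
e14 deliver 0→2: 2[lead,b=7,p]
e15 timeout(3): 3[cand,b=13,p]
e16 deliver 3→0: 0[foll,b=13,p]
e17 deliver 0→3: ·
e18 propose(2,'q'): ·
e19 deliver 2→1: 1[foll,b=7,p]
e20 deliver 1→2: ·
e21 deliver 2→3: ·
e22 deliver 3→2: 2[foll,b=13,p]
e23 timeout(1): 1[cand,b=11,p]
e24 deliver 1→2: ·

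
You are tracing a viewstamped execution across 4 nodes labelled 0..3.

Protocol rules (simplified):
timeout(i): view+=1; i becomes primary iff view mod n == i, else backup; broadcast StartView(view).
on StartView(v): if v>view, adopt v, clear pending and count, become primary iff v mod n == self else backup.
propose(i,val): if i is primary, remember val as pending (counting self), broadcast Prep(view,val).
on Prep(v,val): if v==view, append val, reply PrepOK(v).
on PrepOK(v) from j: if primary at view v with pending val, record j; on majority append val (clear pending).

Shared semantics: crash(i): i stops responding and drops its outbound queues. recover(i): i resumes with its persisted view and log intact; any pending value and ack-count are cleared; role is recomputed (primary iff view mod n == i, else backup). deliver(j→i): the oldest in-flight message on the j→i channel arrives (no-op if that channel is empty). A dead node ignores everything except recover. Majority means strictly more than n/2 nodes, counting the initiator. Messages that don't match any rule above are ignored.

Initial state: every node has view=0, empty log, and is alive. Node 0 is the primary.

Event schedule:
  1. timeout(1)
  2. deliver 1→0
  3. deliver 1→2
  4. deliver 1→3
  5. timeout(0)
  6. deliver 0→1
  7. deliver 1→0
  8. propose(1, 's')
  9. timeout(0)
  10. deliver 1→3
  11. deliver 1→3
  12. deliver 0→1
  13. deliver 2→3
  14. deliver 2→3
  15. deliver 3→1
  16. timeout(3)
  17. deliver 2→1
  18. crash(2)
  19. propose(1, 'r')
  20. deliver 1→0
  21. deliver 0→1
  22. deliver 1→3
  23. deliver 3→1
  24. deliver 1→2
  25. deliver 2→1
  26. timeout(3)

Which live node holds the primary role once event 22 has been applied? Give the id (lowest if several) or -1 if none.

1. timeout(1):  <1:prim v1 ->
2. deliver 1→0:  <0:back v1 ->
3. deliver 1→2:  <2:back v1 ->
4. deliver 1→3:  <3:back v1 ->
5. timeout(0):  <0:back v2 ->
6. deliver 0→1:  <1:back v2 ->
7. deliver 1→0:  nop
8. propose(1,'s'):  nop
9. timeout(0):  <0:back v3 ->
10. deliver 1→3:  nop
11. deliver 1→3:  nop
12. deliver 0→1:  <1:back v3 ->
13. deliver 2→3:  nop
14. deliver 2→3:  nop
15. deliver 3→1:  nop
16. timeout(3):  <3:back v2 ->
17. deliver 2→1:  nop
18. crash(2):  <2:✗back v1 ->
19. propose(1,'r'):  nop
20. deliver 1→0:  nop
21. deliver 0→1:  nop
22. deliver 1→3:  nop

-1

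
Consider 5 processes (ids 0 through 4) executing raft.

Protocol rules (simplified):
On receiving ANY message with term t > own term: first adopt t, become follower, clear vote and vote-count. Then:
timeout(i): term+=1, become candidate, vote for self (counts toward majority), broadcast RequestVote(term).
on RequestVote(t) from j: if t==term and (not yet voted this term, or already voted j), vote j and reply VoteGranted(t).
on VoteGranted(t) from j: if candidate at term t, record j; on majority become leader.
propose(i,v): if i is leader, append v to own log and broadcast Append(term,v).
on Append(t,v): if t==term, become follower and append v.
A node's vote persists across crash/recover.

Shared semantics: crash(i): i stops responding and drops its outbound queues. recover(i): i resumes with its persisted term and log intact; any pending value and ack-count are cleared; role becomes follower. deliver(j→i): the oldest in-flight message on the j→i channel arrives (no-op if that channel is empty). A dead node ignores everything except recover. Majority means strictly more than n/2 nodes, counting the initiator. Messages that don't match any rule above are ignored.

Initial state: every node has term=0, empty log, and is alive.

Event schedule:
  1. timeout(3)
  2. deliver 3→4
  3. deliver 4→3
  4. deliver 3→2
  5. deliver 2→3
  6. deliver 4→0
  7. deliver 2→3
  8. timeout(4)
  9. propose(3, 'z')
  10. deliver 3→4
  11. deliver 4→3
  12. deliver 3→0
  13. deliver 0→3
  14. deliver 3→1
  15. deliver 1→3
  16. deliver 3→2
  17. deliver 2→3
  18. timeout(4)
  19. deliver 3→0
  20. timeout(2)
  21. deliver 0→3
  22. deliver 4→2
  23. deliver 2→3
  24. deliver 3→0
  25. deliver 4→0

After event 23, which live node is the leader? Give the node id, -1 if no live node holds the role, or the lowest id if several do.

-1

[1] timeout(3) → N3(cand t1 [-])
[2] deliver 3→4 → N4(foll t1 [-])
[3] deliver 4→3 → ∅
[4] deliver 3→2 → N2(foll t1 [-])
[5] deliver 2→3 → N3(lead t1 [-])
[6] deliver 4→0 → ∅
[7] deliver 2→3 → ∅
[8] timeout(4) → N4(cand t2 [-])
[9] propose(3,'z') → N3(lead t1 [z])
[10] deliver 3→4 → ∅
[11] deliver 4→3 → N3(foll t2 [z])
[12] deliver 3→0 → N0(foll t1 [-])
[13] deliver 0→3 → ∅
[14] deliver 3→1 → N1(foll t1 [-])
[15] deliver 1→3 → ∅
[16] deliver 3→2 → N2(foll t1 [z])
[17] deliver 2→3 → ∅
[18] timeout(4) → N4(cand t3 [-])
[19] deliver 3→0 → N0(foll t1 [z])
[20] timeout(2) → N2(cand t2 [z])
[21] deliver 0→3 → ∅
[22] deliver 4→2 → ∅
[23] deliver 2→3 → ∅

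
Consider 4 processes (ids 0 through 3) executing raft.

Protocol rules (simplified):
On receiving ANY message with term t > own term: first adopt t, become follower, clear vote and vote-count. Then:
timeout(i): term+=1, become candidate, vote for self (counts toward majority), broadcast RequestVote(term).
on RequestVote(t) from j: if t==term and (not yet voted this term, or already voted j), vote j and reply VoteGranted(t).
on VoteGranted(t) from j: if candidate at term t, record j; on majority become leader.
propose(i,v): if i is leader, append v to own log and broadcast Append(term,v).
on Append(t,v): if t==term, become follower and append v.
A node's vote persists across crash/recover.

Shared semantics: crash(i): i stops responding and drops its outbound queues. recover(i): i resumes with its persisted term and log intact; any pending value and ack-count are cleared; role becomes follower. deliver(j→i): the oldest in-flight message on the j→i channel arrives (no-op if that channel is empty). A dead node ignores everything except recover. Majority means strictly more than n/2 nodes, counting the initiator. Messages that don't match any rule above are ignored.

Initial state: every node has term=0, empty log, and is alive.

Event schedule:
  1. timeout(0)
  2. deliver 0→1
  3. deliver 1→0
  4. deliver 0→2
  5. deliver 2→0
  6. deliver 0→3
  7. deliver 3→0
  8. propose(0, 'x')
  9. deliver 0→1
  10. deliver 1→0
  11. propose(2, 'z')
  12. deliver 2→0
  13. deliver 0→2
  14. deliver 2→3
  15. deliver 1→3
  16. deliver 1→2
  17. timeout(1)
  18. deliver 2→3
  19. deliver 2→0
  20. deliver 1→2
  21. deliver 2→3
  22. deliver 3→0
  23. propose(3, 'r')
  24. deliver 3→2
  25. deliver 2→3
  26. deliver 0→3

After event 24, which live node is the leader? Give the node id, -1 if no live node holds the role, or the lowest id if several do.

0

1. timeout(0):  <0:cand t1 ->
2. deliver 0→1:  <1:foll t1 ->
3. deliver 1→0:  nop
4. deliver 0→2:  <2:foll t1 ->
5. deliver 2→0:  <0:lead t1 ->
6. deliver 0→3:  <3:foll t1 ->
7. deliver 3→0:  nop
8. propose(0,'x'):  <0:lead t1 x>
9. deliver 0→1:  <1:foll t1 x>
10. deliver 1→0:  nop
11. propose(2,'z'):  nop
12. deliver 2→0:  nop
13. deliver 0→2:  <2:foll t1 x>
14. deliver 2→3:  nop
15. deliver 1→3:  nop
16. deliver 1→2:  nop
17. timeout(1):  <1:cand t2 x>
18. deliver 2→3:  nop
19. deliver 2→0:  nop
20. deliver 1→2:  <2:foll t2 x>
21. deliver 2→3:  nop
22. deliver 3→0:  nop
23. propose(3,'r'):  nop
24. deliver 3→2:  nop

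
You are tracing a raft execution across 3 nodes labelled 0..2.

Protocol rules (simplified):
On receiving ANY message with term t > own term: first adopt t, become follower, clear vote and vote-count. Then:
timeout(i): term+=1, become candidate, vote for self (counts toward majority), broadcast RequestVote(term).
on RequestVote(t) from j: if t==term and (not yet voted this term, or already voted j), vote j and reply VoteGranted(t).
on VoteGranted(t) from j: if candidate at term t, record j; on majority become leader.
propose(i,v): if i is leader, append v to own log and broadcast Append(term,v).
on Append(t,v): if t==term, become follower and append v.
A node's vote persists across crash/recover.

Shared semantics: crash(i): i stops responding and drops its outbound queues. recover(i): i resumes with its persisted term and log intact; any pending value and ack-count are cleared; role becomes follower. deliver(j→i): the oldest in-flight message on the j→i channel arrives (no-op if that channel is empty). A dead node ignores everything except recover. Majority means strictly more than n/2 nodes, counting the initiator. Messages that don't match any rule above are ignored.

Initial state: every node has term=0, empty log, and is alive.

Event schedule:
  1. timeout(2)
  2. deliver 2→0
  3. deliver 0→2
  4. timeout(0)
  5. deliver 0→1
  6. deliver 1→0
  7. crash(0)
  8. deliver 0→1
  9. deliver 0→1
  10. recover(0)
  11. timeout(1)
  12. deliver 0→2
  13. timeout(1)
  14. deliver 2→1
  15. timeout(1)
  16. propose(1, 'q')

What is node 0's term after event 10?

2

after 1 — timeout(2): n2:cand/t1/[-]
after 2 — deliver 2→0: n0:foll/t1/[-]
after 3 — deliver 0→2: n2:lead/t1/[-]
after 4 — timeout(0): n0:cand/t2/[-]
after 5 — deliver 0→1: n1:foll/t2/[-]
after 6 — deliver 1→0: n0:lead/t2/[-]
after 7 — crash(0): n0:✗lead/t2/[-]
after 8 — deliver 0→1: ·
after 9 — deliver 0→1: ·
after 10 — recover(0): n0:foll/t2/[-]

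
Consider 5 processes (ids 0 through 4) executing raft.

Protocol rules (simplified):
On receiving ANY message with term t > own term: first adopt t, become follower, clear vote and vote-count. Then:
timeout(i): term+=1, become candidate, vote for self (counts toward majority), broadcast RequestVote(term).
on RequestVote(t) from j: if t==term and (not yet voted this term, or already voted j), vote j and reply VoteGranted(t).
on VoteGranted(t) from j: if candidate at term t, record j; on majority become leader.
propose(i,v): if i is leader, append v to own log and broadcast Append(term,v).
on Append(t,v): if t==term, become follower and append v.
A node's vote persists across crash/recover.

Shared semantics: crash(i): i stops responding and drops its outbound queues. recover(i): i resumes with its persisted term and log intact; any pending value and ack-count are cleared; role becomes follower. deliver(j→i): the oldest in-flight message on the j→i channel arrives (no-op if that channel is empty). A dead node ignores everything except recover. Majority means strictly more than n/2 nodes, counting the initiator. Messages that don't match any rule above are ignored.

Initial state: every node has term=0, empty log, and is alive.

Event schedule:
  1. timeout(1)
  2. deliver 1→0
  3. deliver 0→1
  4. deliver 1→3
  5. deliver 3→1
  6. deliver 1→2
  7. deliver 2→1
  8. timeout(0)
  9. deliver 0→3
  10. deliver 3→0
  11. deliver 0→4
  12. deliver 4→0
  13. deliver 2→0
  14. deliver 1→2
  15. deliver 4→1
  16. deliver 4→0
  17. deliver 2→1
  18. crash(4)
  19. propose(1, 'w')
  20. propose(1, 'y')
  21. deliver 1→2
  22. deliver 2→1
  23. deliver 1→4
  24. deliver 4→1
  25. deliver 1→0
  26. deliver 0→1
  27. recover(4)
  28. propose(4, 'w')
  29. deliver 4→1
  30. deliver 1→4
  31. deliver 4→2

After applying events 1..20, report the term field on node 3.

step 1 timeout(1): 1={cand,t=1,log=-}
step 2 deliver 1→0: 0={foll,t=1,log=-}
step 3 deliver 0→1: —
step 4 deliver 1→3: 3={foll,t=1,log=-}
step 5 deliver 3→1: 1={lead,t=1,log=-}
step 6 deliver 1→2: 2={foll,t=1,log=-}
step 7 deliver 2→1: —
step 8 timeout(0): 0={cand,t=2,log=-}
step 9 deliver 0→3: 3={foll,t=2,log=-}
step 10 deliver 3→0: —
step 11 deliver 0→4: 4={foll,t=2,log=-}
step 12 deliver 4→0: 0={lead,t=2,log=-}
step 13 deliver 2→0: —
step 14 deliver 1→2: —
step 15 deliver 4→1: —
step 16 deliver 4→0: —
step 17 deliver 2→1: —
step 18 crash(4): 4={✗foll,t=2,log=-}
step 19 propose(1,'w'): 1={lead,t=1,log=w}
step 20 propose(1,'y'): 1={lead,t=1,log=w,y}

2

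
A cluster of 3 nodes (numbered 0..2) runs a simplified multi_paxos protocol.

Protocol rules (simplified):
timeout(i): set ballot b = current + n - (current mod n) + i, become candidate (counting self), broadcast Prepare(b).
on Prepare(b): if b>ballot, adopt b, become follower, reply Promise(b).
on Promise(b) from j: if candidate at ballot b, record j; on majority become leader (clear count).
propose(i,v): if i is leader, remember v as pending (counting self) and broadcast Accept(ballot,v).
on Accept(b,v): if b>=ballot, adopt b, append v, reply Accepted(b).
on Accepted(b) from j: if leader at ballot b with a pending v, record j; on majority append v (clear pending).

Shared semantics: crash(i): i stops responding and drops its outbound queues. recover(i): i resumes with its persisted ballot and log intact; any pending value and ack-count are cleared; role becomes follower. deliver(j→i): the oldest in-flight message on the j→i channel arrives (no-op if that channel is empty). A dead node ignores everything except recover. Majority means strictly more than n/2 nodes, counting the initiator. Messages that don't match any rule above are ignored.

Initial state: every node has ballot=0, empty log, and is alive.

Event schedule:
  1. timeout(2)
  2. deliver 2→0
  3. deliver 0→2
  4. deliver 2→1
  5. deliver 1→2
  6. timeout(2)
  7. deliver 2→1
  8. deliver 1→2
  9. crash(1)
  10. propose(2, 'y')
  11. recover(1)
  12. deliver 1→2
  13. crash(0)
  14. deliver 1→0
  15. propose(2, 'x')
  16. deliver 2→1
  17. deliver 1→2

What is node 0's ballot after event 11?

5

[1] timeout(2) → N2(cand b5 [-])
[2] deliver 2→0 → N0(foll b5 [-])
[3] deliver 0→2 → N2(lead b5 [-])
[4] deliver 2→1 → N1(foll b5 [-])
[5] deliver 1→2 → ∅
[6] timeout(2) → N2(cand b8 [-])
[7] deliver 2→1 → N1(foll b8 [-])
[8] deliver 1→2 → N2(lead b8 [-])
[9] crash(1) → N1(✗foll b8 [-])
[10] propose(2,'y') → ∅
[11] recover(1) → N1(foll b8 [-])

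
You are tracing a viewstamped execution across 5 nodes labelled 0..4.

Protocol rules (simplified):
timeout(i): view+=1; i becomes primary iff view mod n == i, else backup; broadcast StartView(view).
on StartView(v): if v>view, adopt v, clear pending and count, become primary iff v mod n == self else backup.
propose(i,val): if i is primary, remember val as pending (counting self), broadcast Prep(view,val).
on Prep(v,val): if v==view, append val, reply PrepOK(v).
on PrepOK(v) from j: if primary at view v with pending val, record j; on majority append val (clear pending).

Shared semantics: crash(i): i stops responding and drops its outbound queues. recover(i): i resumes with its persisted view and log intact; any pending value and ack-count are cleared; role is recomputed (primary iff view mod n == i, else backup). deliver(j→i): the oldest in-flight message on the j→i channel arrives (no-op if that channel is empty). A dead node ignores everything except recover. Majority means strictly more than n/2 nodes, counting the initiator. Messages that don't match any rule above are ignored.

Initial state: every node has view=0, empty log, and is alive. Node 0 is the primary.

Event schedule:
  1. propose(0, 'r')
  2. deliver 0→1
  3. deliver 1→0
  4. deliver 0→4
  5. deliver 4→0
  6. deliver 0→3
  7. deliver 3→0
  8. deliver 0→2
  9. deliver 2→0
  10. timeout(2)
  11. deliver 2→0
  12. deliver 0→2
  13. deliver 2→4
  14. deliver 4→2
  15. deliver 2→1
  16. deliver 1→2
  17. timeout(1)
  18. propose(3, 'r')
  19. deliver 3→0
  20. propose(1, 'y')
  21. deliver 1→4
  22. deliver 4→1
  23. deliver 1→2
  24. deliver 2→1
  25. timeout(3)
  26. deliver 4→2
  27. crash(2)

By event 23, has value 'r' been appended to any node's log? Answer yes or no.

yes

step 1 propose(0,'r'): —
step 2 deliver 0→1: 1={back,v=0,log=r}
step 3 deliver 1→0: —
step 4 deliver 0→4: 4={back,v=0,log=r}
step 5 deliver 4→0: 0={prim,v=0,log=r}
step 6 deliver 0→3: 3={back,v=0,log=r}
step 7 deliver 3→0: —
step 8 deliver 0→2: 2={back,v=0,log=r}
step 9 deliver 2→0: —
step 10 timeout(2): 2={back,v=1,log=r}
step 11 deliver 2→0: 0={back,v=1,log=r}
step 12 deliver 0→2: —
step 13 deliver 2→4: 4={back,v=1,log=r}
step 14 deliver 4→2: —
step 15 deliver 2→1: 1={prim,v=1,log=r}
step 16 deliver 1→2: —
step 17 timeout(1): 1={back,v=2,log=r}
step 18 propose(3,'r'): —
step 19 deliver 3→0: —
step 20 propose(1,'y'): —
step 21 deliver 1→4: 4={back,v=2,log=r}
step 22 deliver 4→1: —
step 23 deliver 1→2: 2={prim,v=2,log=r}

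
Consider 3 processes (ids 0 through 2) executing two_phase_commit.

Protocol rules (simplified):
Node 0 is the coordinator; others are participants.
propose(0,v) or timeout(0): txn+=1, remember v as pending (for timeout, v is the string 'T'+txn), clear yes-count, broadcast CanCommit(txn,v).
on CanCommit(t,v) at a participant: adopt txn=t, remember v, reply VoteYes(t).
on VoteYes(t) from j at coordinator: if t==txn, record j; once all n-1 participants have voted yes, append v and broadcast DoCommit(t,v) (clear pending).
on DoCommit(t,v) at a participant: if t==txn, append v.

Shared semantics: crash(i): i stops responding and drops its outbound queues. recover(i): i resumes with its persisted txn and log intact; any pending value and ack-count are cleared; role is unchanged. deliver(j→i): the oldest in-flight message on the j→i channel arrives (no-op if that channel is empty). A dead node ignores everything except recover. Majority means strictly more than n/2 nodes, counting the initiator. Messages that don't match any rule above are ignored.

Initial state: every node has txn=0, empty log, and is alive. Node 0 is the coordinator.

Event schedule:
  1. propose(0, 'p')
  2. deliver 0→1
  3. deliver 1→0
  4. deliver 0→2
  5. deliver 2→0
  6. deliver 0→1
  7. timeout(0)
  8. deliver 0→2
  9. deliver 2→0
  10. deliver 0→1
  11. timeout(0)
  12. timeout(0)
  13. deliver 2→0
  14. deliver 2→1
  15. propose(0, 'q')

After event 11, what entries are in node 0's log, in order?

e1 propose(0,'p'): 0[coor,t=1,-]
e2 deliver 0→1: 1[part,t=1,-]
e3 deliver 1→0: ·
e4 deliver 0→2: 2[part,t=1,-]
e5 deliver 2→0: 0[coor,t=1,p]
e6 deliver 0→1: 1[part,t=1,p]
e7 timeout(0): 0[coor,t=2,p]
e8 deliver 0→2: 2[part,t=1,p]
e9 deliver 2→0: ·
e10 deliver 0→1: 1[part,t=2,p]
e11 timeout(0): 0[coor,t=3,p]

p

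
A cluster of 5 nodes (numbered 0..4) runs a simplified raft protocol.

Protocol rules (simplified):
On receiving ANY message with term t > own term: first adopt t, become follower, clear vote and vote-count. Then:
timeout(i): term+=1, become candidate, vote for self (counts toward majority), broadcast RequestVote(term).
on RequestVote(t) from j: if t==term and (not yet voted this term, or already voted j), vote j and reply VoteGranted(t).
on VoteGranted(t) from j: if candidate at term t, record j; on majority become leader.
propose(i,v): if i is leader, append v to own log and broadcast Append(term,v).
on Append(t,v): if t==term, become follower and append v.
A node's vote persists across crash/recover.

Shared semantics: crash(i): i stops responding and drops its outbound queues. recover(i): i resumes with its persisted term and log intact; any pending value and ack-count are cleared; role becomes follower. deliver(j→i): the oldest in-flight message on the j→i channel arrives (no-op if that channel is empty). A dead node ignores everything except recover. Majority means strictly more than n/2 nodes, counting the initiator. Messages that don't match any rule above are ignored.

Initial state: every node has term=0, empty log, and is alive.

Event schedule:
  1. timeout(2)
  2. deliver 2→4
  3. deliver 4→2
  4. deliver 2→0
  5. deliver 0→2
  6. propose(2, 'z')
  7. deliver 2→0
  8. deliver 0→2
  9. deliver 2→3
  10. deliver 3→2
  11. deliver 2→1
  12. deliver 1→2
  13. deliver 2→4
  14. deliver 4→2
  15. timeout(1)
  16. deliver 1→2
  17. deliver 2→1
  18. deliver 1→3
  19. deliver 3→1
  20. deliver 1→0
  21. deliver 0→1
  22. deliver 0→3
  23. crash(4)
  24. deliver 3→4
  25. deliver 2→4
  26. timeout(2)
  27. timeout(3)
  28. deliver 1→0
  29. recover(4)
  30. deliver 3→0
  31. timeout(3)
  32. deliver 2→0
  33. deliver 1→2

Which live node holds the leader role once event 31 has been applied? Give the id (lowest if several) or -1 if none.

[1] timeout(2) → N2(cand t1 [-])
[2] deliver 2→4 → N4(foll t1 [-])
[3] deliver 4→2 → ∅
[4] deliver 2→0 → N0(foll t1 [-])
[5] deliver 0→2 → N2(lead t1 [-])
[6] propose(2,'z') → N2(lead t1 [z])
[7] deliver 2→0 → N0(foll t1 [z])
[8] deliver 0→2 → ∅
[9] deliver 2→3 → N3(foll t1 [-])
[10] deliver 3→2 → ∅
[11] deliver 2→1 → N1(foll t1 [-])
[12] deliver 1→2 → ∅
[13] deliver 2→4 → N4(foll t1 [z])
[14] deliver 4→2 → ∅
[15] timeout(1) → N1(cand t2 [-])
[16] deliver 1→2 → N2(foll t2 [z])
[17] deliver 2→1 → ∅
[18] deliver 1→3 → N3(foll t2 [-])
[19] deliver 3→1 → ∅
[20] deliver 1→0 → N0(foll t2 [z])
[21] deliver 0→1 → N1(lead t2 [-])
[22] deliver 0→3 → ∅
[23] crash(4) → N4(✗foll t1 [z])
[24] deliver 3→4 → ∅
[25] deliver 2→4 → ∅
[26] timeout(2) → N2(cand t3 [z])
[27] timeout(3) → N3(cand t3 [-])
[28] deliver 1→0 → ∅
[29] recover(4) → N4(foll t1 [z])
[30] deliver 3→0 → N0(foll t3 [z])
[31] timeout(3) → N3(cand t4 [-])

1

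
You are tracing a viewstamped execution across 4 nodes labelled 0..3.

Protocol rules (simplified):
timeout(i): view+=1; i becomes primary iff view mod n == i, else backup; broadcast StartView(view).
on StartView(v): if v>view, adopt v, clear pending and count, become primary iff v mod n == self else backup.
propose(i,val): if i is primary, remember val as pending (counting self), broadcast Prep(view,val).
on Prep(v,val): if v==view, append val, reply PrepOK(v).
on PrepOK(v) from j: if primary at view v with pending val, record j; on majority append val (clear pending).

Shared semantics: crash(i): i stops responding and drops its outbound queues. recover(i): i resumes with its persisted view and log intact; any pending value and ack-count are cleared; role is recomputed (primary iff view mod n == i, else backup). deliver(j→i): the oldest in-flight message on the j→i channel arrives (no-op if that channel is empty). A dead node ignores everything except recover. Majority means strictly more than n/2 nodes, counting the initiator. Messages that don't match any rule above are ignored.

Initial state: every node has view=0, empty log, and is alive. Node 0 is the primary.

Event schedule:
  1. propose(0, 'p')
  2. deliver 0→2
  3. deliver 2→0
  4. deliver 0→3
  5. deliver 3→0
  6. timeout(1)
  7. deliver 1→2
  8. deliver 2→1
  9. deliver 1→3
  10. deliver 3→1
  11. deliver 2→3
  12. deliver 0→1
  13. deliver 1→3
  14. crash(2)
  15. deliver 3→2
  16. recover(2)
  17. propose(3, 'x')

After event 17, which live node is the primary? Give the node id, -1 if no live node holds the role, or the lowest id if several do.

1. propose(0,'p'):  nop
2. deliver 0→2:  <2:back v0 p>
3. deliver 2→0:  nop
4. deliver 0→3:  <3:back v0 p>
5. deliver 3→0:  <0:prim v0 p>
6. timeout(1):  <1:prim v1 ->
7. deliver 1→2:  <2:back v1 p>
8. deliver 2→1:  nop
9. deliver 1→3:  <3:back v1 p>
10. deliver 3→1:  nop
11. deliver 2→3:  nop
12. deliver 0→1:  nop
13. deliver 1→3:  nop
14. crash(2):  <2:✗back v1 p>
15. deliver 3→2:  nop
16. recover(2):  <2:back v1 p>
17. propose(3,'x'):  nop

0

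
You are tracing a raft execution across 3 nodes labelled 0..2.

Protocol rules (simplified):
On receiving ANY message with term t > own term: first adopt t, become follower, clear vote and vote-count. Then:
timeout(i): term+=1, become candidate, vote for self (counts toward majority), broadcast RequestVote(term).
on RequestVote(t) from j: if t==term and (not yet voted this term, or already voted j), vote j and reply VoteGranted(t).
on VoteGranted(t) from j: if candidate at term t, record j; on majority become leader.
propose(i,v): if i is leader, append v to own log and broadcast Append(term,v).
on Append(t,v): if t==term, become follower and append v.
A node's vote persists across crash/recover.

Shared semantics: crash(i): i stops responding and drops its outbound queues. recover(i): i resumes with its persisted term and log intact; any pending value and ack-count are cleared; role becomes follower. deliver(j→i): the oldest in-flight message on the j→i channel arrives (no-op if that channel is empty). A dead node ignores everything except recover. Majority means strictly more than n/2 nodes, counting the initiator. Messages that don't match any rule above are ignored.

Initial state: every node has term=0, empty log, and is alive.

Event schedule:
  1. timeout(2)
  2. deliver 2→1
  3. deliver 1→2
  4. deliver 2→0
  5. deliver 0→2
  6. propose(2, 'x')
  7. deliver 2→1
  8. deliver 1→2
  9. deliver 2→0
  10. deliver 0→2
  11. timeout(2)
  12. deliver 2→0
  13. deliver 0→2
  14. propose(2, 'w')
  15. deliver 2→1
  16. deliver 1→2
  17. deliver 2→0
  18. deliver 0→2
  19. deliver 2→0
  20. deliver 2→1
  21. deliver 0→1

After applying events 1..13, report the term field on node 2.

after 1 — timeout(2): n2:cand/t1/[-]
after 2 — deliver 2→1: n1:foll/t1/[-]
after 3 — deliver 1→2: n2:lead/t1/[-]
after 4 — deliver 2→0: n0:foll/t1/[-]
after 5 — deliver 0→2: ·
after 6 — propose(2,'x'): n2:lead/t1/[x]
after 7 — deliver 2→1: n1:foll/t1/[x]
after 8 — deliver 1→2: ·
after 9 — deliver 2→0: n0:foll/t1/[x]
after 10 — deliver 0→2: ·
after 11 — timeout(2): n2:cand/t2/[x]
after 12 — deliver 2→0: n0:foll/t2/[x]
after 13 — deliver 0→2: n2:lead/t2/[x]

2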